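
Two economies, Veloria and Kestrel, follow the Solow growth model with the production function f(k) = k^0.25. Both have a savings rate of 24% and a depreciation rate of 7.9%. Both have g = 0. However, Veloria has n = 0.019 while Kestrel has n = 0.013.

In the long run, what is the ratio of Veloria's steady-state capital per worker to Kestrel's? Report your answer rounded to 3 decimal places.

Steady-state k* = [s/(n + δ)]^(1/(1−α)), so the ratio is [ (s_V/(n + δ)_V) / (s_K/(n + δ)_K) ]^1.3333.
s_V/(n + δ)_V = 0.24/0.098 = 2.4490; s_K/(n + δ)_K = 0.24/0.092 = 2.6087.
Ratio = (2.4490/2.6087)^1.3333 = 0.9388^1.3333 ≈ 0.9192

ratio ≈ 0.919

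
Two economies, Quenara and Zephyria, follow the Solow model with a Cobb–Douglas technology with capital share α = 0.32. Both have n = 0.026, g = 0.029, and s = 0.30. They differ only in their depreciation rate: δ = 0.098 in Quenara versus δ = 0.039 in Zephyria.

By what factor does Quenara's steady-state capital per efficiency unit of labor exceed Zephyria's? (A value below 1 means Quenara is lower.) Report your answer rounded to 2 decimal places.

Steady-state k* = [s/(n + g + δ)]^(1/(1−α)), so the ratio is [ (s_Q/(n + g + δ)_Q) / (s_Z/(n + g + δ)_Z) ]^1.4706.
s_Q/(n + g + δ)_Q = 0.30/0.153 = 1.9608; s_Z/(n + g + δ)_Z = 0.30/0.094 = 3.1915.
Ratio = (1.9608/3.1915)^1.4706 = 0.6144^1.4706 ≈ 0.4885

k*_Q / k*_Z ≈ 0.49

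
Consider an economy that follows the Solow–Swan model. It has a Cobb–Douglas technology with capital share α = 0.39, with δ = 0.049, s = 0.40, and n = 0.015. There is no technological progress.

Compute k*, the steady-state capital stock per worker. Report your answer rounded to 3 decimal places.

At the steady state, Δk = 0, so s·k^α = (n + δ)·k.
Dividing both sides by k: k^(1−α) = s / (n + δ).
k^0.61 = 0.40 / (0.015 + 0.049) = 0.40 / 0.064 = 6.2500
k* = 6.2500^(1/0.61) ≈ 20.1707

k* = 20.171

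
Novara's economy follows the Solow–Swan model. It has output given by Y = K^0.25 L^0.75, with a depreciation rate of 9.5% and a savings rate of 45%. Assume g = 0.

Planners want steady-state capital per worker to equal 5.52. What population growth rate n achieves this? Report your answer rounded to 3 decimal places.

In steady state, investment equals break-even investment: s·k^α = (n + δ)·k.
So s / (n + δ) = (k*)^(1−α) = 5.52^0.75 = 3.6013.
Therefore n + δ = s / 3.6013 = 0.45 / 3.6013 = 0.1250, so n = 0.1250 − 0.095 = 0.0300.

n ≈ 0.030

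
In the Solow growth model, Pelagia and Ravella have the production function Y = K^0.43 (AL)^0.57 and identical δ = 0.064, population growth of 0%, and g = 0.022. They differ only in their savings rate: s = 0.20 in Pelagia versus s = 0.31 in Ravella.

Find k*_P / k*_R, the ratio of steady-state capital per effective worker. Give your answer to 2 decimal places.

Steady-state k* = [s/(n + g + δ)]^(1/(1−α)), so the ratio is [ (s_P/(n + g + δ)_P) / (s_R/(n + g + δ)_R) ]^1.7544.
s_P/(n + g + δ)_P = 0.20/0.086 = 2.3256; s_R/(n + g + δ)_R = 0.31/0.086 = 3.6047.
Ratio = (2.3256/3.6047)^1.7544 = 0.6452^1.7544 ≈ 0.4636

ratio ≈ 0.46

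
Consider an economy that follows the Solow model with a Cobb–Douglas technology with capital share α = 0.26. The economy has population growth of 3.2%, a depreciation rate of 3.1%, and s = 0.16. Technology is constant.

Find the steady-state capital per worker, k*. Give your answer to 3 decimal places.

k* = 3.524

At the steady state, Δk = 0, so s·k^α = (n + δ)·k.
Rearranging, k^(1−α) = s / (n + δ).
k^0.74 = 0.16 / (0.032 + 0.031) = 0.16 / 0.063 = 2.5397
k* = 2.5397^(1/0.74) ≈ 3.5237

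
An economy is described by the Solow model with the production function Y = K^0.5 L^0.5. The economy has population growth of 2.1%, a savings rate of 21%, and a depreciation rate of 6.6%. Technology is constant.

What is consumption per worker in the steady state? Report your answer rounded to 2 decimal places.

In steady state, investment equals break-even investment: s·k^α = (n + δ)·k.
Dividing both sides by k: k^(1−α) = s / (n + δ).
k^0.5 = 0.21 / (0.021 + 0.066) = 0.21 / 0.087 = 2.4138
k* = 2.4138^(1/0.5) ≈ 5.8264
y* = (k*)^α = 5.8264^0.5 ≈ 2.4138
c* = (1 − s)·y* = (1 − 0.21) × 2.4138 ≈ 1.9069

c* = 1.91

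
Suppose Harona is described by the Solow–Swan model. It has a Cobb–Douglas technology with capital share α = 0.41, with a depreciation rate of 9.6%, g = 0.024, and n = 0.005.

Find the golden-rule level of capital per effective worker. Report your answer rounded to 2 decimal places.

k_gold ≈ 7.49

The golden rule sets f'(k) = n + g + δ, i.e. α·k^(α−1) = n + g + δ.
So k^(1−α) = α / (n + g + δ) = 0.41 / 0.125 = 3.2800.
k_gold = 3.2800^(1/0.59) ≈ 7.4879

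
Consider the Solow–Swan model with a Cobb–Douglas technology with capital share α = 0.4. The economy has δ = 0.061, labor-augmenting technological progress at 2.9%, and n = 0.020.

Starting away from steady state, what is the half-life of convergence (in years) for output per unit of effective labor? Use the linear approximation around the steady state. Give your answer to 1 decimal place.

t_½ ≈ 10.5 years

Near the steady state the convergence rate is λ = (1 − α)(n + g + δ).
λ = (1 − 0.4) × 0.110 = 0.6 × 0.110 = 0.0660
Half-life = ln 2 / λ = 0.6931 / 0.0660 ≈ 10.50 years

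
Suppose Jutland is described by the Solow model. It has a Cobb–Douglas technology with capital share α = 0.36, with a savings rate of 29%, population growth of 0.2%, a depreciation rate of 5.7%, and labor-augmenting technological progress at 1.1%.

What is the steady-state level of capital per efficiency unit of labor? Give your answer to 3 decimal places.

Steady state requires s·f(k) = (n + g + δ)·k, i.e. s·k^α = (n + g + δ)·k.
Dividing both sides by k: k^(1−α) = s / (n + g + δ).
k^0.64 = 0.29 / (0.002 + 0.011 + 0.057) = 0.29 / 0.070 = 4.1429
k* = 4.1429^(1/0.64) ≈ 9.2159

k* ≈ 9.216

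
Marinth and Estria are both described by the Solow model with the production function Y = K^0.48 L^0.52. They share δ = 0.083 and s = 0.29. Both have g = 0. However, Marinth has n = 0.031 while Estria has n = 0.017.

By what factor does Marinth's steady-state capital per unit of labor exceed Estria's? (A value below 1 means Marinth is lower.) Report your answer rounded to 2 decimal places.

ratio ≈ 0.78

Steady-state k* = [s/(n + δ)]^(1/(1−α)), so the ratio is [ (s_M/(n + δ)_M) / (s_E/(n + δ)_E) ]^1.9231.
s_M/(n + δ)_M = 0.29/0.114 = 2.5439; s_E/(n + δ)_E = 0.29/0.100 = 2.9000.
Ratio = (2.5439/2.9000)^1.9231 = 0.8772^1.9231 ≈ 0.7773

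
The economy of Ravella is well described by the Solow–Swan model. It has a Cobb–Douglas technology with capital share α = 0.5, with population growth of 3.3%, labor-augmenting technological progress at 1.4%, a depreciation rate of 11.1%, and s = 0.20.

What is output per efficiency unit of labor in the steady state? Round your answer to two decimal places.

In steady state, investment equals break-even investment: s·k^α = (n + g + δ)·k.
Dividing both sides by k: k^(1−α) = s / (n + g + δ).
k^0.5 = 0.20 / (0.033 + 0.014 + 0.111) = 0.20 / 0.158 = 1.2658
k* = 1.2658^(1/0.5) ≈ 1.6022
y* = (k*)^α = 1.6022^0.5 ≈ 1.2658

y* = 1.27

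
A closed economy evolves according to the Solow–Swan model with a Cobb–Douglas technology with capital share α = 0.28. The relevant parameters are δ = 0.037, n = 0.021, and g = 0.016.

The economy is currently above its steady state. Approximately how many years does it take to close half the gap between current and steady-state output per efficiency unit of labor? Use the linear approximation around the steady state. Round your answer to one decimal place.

t_½ ≈ 13.0 years

Near the steady state the convergence rate is λ = (1 − α)(n + g + δ).
λ = (1 − 0.28) × 0.074 = 0.72 × 0.074 = 0.05328
Half-life = ln 2 / λ = 0.6931 / 0.05328 ≈ 13.01 years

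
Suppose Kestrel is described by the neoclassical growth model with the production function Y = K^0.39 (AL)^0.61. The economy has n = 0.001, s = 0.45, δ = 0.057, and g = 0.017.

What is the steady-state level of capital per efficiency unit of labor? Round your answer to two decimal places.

In steady state, investment equals break-even investment: s·k^α = (n + g + δ)·k.
Rearranging, k^(1−α) = s / (n + g + δ).
k^0.61 = 0.45 / (0.001 + 0.017 + 0.057) = 0.45 / 0.075 = 6.0000
k* = 6.0000^(1/0.61) ≈ 18.8650

k* ≈ 18.87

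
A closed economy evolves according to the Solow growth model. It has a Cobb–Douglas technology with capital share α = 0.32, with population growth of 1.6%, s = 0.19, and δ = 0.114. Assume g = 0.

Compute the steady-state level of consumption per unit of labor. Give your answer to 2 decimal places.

In steady state, investment equals break-even investment: s·k^α = (n + δ)·k.
Rearranging, k^(1−α) = s / (n + δ).
k^0.68 = 0.19 / (0.016 + 0.114) = 0.19 / 0.130 = 1.4615
k* = 1.4615^(1/0.68) ≈ 1.7472
y* = (k*)^α = 1.7472^0.32 ≈ 1.1955
c* = (1 − s)·y* = (1 − 0.19) × 1.1955 ≈ 0.9684

c* ≈ 0.97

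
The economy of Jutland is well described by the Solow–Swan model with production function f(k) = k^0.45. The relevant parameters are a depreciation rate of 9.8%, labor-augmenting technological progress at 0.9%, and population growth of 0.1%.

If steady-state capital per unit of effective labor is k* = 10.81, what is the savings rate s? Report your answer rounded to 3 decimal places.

In steady state, investment equals break-even investment: s·k^α = (n + g + δ)·k.
So s / (n + g + δ) = (k*)^(1−α) = 10.81^0.55 = 3.7034.
Therefore s = 3.7034 × (n + g + δ) = 3.7034 × 0.108 = 0.4000.

s ≈ 0.400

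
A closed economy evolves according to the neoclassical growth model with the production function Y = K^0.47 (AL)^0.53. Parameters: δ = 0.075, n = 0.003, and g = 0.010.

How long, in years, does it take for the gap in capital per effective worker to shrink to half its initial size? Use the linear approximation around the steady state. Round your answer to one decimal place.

half-life ≈ 14.9 years

Near the steady state the convergence rate is λ = (1 − α)(n + g + δ).
λ = (1 − 0.47) × 0.088 = 0.53 × 0.088 = 0.04664
Half-life = ln 2 / λ = 0.6931 / 0.04664 ≈ 14.86 years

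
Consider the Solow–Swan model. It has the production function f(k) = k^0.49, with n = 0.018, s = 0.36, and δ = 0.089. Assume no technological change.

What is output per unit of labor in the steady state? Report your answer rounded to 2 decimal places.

y* = 3.21

Steady state requires s·f(k) = (n + δ)·k, i.e. s·k^α = (n + δ)·k.
Dividing both sides by k: k^(1−α) = s / (n + δ).
k^0.51 = 0.36 / (0.018 + 0.089) = 0.36 / 0.107 = 3.3645
k* = 3.3645^(1/0.51) ≈ 10.7939
y* = (k*)^α = 10.7939^0.49 ≈ 3.2082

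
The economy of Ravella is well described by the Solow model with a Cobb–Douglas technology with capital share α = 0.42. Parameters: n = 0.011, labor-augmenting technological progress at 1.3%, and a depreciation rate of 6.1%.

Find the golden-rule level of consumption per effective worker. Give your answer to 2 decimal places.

c_gold ≈ 1.84

At the golden rule, f'(k) = n + g + δ, so α·k^(α−1) = n + g + δ and k_gold = (α/(n + g + δ))^(1/(1−α)).
k_gold = (0.42/0.085)^(1/0.58) = 4.9412^1.7241 ≈ 15.7122
c_gold = f(k_gold) − (n + g + δ)·k_gold = 3.1799 − 0.085×15.7122 ≈ 1.8444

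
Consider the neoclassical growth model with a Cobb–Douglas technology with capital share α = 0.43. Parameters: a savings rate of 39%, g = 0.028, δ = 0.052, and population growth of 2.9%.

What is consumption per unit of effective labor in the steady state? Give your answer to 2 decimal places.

c* = 1.60

In steady state, investment equals break-even investment: s·k^α = (n + g + δ)·k.
Rearranging, k^(1−α) = s / (n + g + δ).
k^0.57 = 0.39 / (0.029 + 0.028 + 0.052) = 0.39 / 0.109 = 3.5780
k* = 3.5780^(1/0.57) ≈ 9.3605
y* = (k*)^α = 9.3605^0.43 ≈ 2.6161
c* = (1 − s)·y* = (1 − 0.39) × 2.6161 ≈ 1.5958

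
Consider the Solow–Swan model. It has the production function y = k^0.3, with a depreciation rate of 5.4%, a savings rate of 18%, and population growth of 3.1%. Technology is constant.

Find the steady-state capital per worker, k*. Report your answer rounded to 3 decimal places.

In steady state, investment equals break-even investment: s·k^α = (n + δ)·k.
Dividing both sides by k: k^(1−α) = s / (n + δ).
k^0.7 = 0.18 / (0.031 + 0.054) = 0.18 / 0.085 = 2.1176
k* = 2.1176^(1/0.7) ≈ 2.9207

k* ≈ 2.921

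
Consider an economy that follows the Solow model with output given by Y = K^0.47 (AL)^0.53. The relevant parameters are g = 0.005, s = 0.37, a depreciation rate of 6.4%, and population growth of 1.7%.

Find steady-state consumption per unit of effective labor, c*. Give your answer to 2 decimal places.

c* ≈ 2.30

In steady state, investment equals break-even investment: s·k^α = (n + g + δ)·k.
Dividing both sides by k: k^(1−α) = s / (n + g + δ).
k^0.53 = 0.37 / (0.017 + 0.005 + 0.064) = 0.37 / 0.086 = 4.3023
k* = 4.3023^(1/0.53) ≈ 15.6914
y* = (k*)^α = 15.6914^0.47 ≈ 3.6472
c* = (1 − s)·y* = (1 − 0.37) × 3.6472 ≈ 2.2977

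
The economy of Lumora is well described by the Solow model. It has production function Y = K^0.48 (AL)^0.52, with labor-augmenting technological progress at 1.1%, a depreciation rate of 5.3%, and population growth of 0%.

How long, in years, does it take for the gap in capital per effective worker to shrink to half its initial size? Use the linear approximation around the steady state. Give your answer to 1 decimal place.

Near the steady state the convergence rate is λ = (1 − α)(n + g + δ).
λ = (1 − 0.48) × 0.064 = 0.52 × 0.064 = 0.03328
Half-life = ln 2 / λ = 0.6931 / 0.03328 ≈ 20.83 years

t_½ ≈ 20.8 years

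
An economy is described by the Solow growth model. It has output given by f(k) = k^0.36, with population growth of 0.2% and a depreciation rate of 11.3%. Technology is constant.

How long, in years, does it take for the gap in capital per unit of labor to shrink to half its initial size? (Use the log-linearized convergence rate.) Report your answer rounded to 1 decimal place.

Near the steady state the convergence rate is λ = (1 − α)(n + δ).
λ = (1 − 0.36) × 0.115 = 0.64 × 0.115 = 0.0736
Half-life = ln 2 / λ = 0.6931 / 0.0736 ≈ 9.42 years

about 9.4 years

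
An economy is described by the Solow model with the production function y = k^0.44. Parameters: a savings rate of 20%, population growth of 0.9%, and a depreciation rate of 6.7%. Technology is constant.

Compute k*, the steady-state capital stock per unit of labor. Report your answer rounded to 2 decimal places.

k* ≈ 5.63

At the steady state, Δk = 0, so s·k^α = (n + δ)·k.
Rearranging, k^(1−α) = s / (n + δ).
k^0.56 = 0.20 / (0.009 + 0.067) = 0.20 / 0.076 = 2.6316
k* = 2.6316^(1/0.56) ≈ 5.6285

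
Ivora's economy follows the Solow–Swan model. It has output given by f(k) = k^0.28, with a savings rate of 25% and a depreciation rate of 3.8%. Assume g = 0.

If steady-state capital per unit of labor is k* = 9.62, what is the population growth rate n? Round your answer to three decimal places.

At the steady state, Δk = 0, so s·k^α = (n + δ)·k.
So s / (n + δ) = (k*)^(1−α) = 9.62^0.72 = 5.1037.
Therefore n + δ = s / 5.1037 = 0.25 / 5.1037 = 0.0490, so n = 0.0490 − 0.038 = 0.0110.

n ≈ 0.011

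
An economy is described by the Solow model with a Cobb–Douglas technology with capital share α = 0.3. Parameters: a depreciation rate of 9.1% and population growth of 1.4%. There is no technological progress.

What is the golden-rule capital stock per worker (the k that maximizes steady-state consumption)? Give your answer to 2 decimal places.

The golden rule sets f'(k) = n + δ, i.e. α·k^(α−1) = n + δ.
So k^(1−α) = α / (n + δ) = 0.3 / 0.105 = 2.8571.
k_gold = 2.8571^(1/0.7) ≈ 4.4805

k_gold ≈ 4.48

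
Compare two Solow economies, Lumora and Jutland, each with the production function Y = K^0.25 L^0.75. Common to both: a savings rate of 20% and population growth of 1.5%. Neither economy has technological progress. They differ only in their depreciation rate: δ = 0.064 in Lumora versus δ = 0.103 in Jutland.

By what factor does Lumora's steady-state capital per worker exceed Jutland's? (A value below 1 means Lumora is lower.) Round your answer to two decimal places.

ratio ≈ 1.71

Steady-state k* = [s/(n + δ)]^(1/(1−α)), so the ratio is [ (s_L/(n + δ)_L) / (s_J/(n + δ)_J) ]^1.3333.
s_L/(n + δ)_L = 0.20/0.079 = 2.5316; s_J/(n + δ)_J = 0.20/0.118 = 1.6949.
Ratio = (2.5316/1.6949)^1.3333 = 1.4937^1.3333 ≈ 1.7074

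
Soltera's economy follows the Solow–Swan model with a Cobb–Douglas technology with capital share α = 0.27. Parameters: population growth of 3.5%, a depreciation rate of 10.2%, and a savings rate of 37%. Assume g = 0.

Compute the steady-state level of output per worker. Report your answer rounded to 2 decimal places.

Steady state requires s·f(k) = (n + δ)·k, i.e. s·k^α = (n + δ)·k.
Dividing both sides by k: k^(1−α) = s / (n + δ).
k^0.73 = 0.37 / (0.035 + 0.102) = 0.37 / 0.137 = 2.7007
k* = 2.7007^(1/0.73) ≈ 3.9000
y* = (k*)^α = 3.9000^0.27 ≈ 1.4441

y* = 1.44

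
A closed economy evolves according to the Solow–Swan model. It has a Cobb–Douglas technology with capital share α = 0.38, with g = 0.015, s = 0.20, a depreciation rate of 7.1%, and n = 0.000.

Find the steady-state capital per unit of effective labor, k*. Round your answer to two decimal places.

In steady state, investment equals break-even investment: s·k^α = (n + g + δ)·k.
Rearranging, k^(1−α) = s / (n + g + δ).
k^0.62 = 0.20 / (0.000 + 0.015 + 0.071) = 0.20 / 0.086 = 2.3256
k* = 2.3256^(1/0.62) ≈ 3.9011

k* ≈ 3.90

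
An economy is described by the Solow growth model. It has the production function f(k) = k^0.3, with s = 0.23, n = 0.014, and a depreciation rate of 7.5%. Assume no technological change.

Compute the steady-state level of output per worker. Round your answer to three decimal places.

At the steady state, Δk = 0, so s·k^α = (n + δ)·k.
Rearranging, k^(1−α) = s / (n + δ).
k^0.7 = 0.23 / (0.014 + 0.075) = 0.23 / 0.089 = 2.5843
k* = 2.5843^(1/0.7) ≈ 3.8821
y* = (k*)^α = 3.8821^0.3 ≈ 1.5022

y* ≈ 1.502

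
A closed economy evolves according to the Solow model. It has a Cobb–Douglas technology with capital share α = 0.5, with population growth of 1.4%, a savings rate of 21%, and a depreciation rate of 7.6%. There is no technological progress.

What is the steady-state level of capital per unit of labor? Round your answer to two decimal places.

In steady state, investment equals break-even investment: s·k^α = (n + δ)·k.
Rearranging, k^(1−α) = s / (n + δ).
k^0.5 = 0.21 / (0.014 + 0.076) = 0.21 / 0.090 = 2.3333
k* = 2.3333^(1/0.5) ≈ 5.4443

k* ≈ 5.44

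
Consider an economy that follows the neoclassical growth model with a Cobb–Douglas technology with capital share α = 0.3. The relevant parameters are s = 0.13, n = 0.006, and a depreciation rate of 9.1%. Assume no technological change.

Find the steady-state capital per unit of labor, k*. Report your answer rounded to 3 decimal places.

k* = 1.519

Steady state requires s·f(k) = (n + δ)·k, i.e. s·k^α = (n + δ)·k.
Rearranging, k^(1−α) = s / (n + δ).
k^0.7 = 0.13 / (0.006 + 0.091) = 0.13 / 0.097 = 1.3402
k* = 1.3402^(1/0.7) ≈ 1.5194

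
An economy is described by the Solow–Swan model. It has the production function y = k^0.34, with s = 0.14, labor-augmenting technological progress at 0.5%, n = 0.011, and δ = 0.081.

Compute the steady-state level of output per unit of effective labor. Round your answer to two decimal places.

y* ≈ 1.21

In steady state, investment equals break-even investment: s·k^α = (n + g + δ)·k.
Dividing both sides by k: k^(1−α) = s / (n + g + δ).
k^0.66 = 0.14 / (0.011 + 0.005 + 0.081) = 0.14 / 0.097 = 1.4433
k* = 1.4433^(1/0.66) ≈ 1.7436
y* = (k*)^α = 1.7436^0.34 ≈ 1.2081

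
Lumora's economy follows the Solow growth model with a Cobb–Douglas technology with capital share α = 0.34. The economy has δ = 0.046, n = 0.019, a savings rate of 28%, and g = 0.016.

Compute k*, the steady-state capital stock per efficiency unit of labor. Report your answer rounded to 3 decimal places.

k* ≈ 6.549

In steady state, investment equals break-even investment: s·k^α = (n + g + δ)·k.
Dividing both sides by k: k^(1−α) = s / (n + g + δ).
k^0.66 = 0.28 / (0.019 + 0.016 + 0.046) = 0.28 / 0.081 = 3.4568
k* = 3.4568^(1/0.66) ≈ 6.5490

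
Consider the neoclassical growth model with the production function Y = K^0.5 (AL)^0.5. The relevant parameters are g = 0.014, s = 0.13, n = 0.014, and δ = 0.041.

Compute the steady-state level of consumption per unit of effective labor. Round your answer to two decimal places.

c* = 1.64

At the steady state, Δk = 0, so s·k^α = (n + g + δ)·k.
Rearranging, k^(1−α) = s / (n + g + δ).
k^0.5 = 0.13 / (0.014 + 0.014 + 0.041) = 0.13 / 0.069 = 1.8841
k* = 1.8841^(1/0.5) ≈ 3.5498
y* = (k*)^α = 3.5498^0.5 ≈ 1.8841
c* = (1 − s)·y* = (1 − 0.13) × 1.8841 ≈ 1.6392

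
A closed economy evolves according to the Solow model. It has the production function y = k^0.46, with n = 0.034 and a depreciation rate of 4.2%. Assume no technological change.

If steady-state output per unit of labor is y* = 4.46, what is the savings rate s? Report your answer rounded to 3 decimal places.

In steady state, investment equals break-even investment: s·k^α = (n + δ)·k.
Since y* = [s/(n + δ)]^(α/(1−α)), we have s/(n + δ) = (y*)^((1−α)/α) = 4.46^1.1739 = 5.7843.
Therefore s = 5.7843 × (n + δ) = 5.7843 × 0.076 = 0.4396.

s ≈ 0.440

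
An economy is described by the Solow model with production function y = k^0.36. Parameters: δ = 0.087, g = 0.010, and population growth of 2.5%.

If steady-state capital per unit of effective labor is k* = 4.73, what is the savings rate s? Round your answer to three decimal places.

At the steady state, Δk = 0, so s·k^α = (n + g + δ)·k.
So s / (n + g + δ) = (k*)^(1−α) = 4.73^0.64 = 2.7034.
Therefore s = 2.7034 × (n + g + δ) = 2.7034 × 0.122 = 0.3298.

s ≈ 0.330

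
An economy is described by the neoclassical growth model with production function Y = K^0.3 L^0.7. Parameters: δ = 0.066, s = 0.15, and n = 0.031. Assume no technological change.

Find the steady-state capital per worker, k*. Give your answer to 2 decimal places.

k* ≈ 1.86

Steady state requires s·f(k) = (n + δ)·k, i.e. s·k^α = (n + δ)·k.
Rearranging, k^(1−α) = s / (n + δ).
k^0.7 = 0.15 / (0.031 + 0.066) = 0.15 / 0.097 = 1.5464
k* = 1.5464^(1/0.7) ≈ 1.8641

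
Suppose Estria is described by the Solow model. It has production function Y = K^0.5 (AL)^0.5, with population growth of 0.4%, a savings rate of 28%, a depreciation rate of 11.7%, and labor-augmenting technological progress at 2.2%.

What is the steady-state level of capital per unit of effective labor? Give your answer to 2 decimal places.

k* ≈ 3.83

Steady state requires s·f(k) = (n + g + δ)·k, i.e. s·k^α = (n + g + δ)·k.
Rearranging, k^(1−α) = s / (n + g + δ).
k^0.5 = 0.28 / (0.004 + 0.022 + 0.117) = 0.28 / 0.143 = 1.9580
k* = 1.9580^(1/0.5) ≈ 3.8338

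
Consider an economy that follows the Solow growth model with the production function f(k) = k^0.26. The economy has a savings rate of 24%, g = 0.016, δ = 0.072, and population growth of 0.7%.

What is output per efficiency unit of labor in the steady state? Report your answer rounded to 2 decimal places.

At the steady state, Δk = 0, so s·k^α = (n + g + δ)·k.
Rearranging, k^(1−α) = s / (n + g + δ).
k^0.74 = 0.24 / (0.007 + 0.016 + 0.072) = 0.24 / 0.095 = 2.5263
k* = 2.5263^(1/0.74) ≈ 3.4986
y* = (k*)^α = 3.4986^0.26 ≈ 1.3849

y* = 1.38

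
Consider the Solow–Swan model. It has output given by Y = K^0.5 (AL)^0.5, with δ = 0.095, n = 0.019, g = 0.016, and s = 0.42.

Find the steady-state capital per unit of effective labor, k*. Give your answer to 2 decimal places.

k* = 10.44

Steady state requires s·f(k) = (n + g + δ)·k, i.e. s·k^α = (n + g + δ)·k.
Rearranging, k^(1−α) = s / (n + g + δ).
k^0.5 = 0.42 / (0.019 + 0.016 + 0.095) = 0.42 / 0.130 = 3.2308
k* = 3.2308^(1/0.5) ≈ 10.4381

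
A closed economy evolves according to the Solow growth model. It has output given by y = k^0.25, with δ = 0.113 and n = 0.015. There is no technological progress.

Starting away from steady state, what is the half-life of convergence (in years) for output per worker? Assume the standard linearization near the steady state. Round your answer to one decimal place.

half-life ≈ 7.2 years

Near the steady state the convergence rate is λ = (1 − α)(n + δ).
λ = (1 − 0.25) × 0.128 = 0.75 × 0.128 = 0.0960
Half-life = ln 2 / λ = 0.6931 / 0.0960 ≈ 7.22 years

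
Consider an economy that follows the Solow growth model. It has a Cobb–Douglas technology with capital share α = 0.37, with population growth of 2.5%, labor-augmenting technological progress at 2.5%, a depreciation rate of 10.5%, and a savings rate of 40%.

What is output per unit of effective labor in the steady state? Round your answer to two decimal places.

Steady state requires s·f(k) = (n + g + δ)·k, i.e. s·k^α = (n + g + δ)·k.
Dividing both sides by k: k^(1−α) = s / (n + g + δ).
k^0.63 = 0.40 / (0.025 + 0.025 + 0.105) = 0.40 / 0.155 = 2.5806
k* = 2.5806^(1/0.63) ≈ 4.5032
y* = (k*)^α = 4.5032^0.37 ≈ 1.7450

y* = 1.75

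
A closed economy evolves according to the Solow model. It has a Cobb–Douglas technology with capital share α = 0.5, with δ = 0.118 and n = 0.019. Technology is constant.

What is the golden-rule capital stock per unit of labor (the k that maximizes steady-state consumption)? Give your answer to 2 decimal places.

The golden rule sets f'(k) = n + δ, i.e. α·k^(α−1) = n + δ.
So k^(1−α) = α / (n + δ) = 0.5 / 0.137 = 3.6496.
k_gold = 3.6496^(1/0.5) ≈ 13.3196

k_gold ≈ 13.32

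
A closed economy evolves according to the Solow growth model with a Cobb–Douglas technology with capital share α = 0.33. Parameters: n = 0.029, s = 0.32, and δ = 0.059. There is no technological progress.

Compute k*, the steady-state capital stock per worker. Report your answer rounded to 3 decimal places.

k* = 6.868

In steady state, investment equals break-even investment: s·k^α = (n + δ)·k.
Dividing both sides by k: k^(1−α) = s / (n + δ).
k^0.67 = 0.32 / (0.029 + 0.059) = 0.32 / 0.088 = 3.6364
k* = 3.6364^(1/0.67) ≈ 6.8679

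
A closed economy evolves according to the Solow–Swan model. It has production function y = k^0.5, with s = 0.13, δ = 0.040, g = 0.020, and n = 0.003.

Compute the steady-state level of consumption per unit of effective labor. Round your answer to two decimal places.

In steady state, investment equals break-even investment: s·k^α = (n + g + δ)·k.
Dividing both sides by k: k^(1−α) = s / (n + g + δ).
k^0.5 = 0.13 / (0.003 + 0.020 + 0.040) = 0.13 / 0.063 = 2.0635
k* = 2.0635^(1/0.5) ≈ 4.2580
y* = (k*)^α = 4.2580^0.5 ≈ 2.0635
c* = (1 − s)·y* = (1 − 0.13) × 2.0635 ≈ 1.7952

c* ≈ 1.80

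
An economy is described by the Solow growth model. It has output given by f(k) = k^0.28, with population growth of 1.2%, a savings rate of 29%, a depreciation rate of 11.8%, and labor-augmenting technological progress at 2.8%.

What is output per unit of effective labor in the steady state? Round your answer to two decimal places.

y* ≈ 1.27

In steady state, investment equals break-even investment: s·k^α = (n + g + δ)·k.
Rearranging, k^(1−α) = s / (n + g + δ).
k^0.72 = 0.29 / (0.012 + 0.028 + 0.118) = 0.29 / 0.158 = 1.8354
k* = 1.8354^(1/0.72) ≈ 2.3243
y* = (k*)^α = 2.3243^0.28 ≈ 1.2664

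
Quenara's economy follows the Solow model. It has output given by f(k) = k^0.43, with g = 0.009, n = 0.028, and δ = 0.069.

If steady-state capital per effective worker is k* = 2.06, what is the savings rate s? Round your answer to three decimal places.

s ≈ 0.160

In steady state, investment equals break-even investment: s·k^α = (n + g + δ)·k.
So s / (n + g + δ) = (k*)^(1−α) = 2.06^0.57 = 1.5097.
Therefore s = 1.5097 × (n + g + δ) = 1.5097 × 0.106 = 0.1600.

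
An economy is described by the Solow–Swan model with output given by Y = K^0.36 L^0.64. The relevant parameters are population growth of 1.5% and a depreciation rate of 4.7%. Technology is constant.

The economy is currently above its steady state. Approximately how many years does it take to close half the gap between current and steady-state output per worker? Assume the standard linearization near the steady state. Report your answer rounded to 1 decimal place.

Near the steady state the convergence rate is λ = (1 − α)(n + δ).
λ = (1 − 0.36) × 0.062 = 0.64 × 0.062 = 0.03968
Half-life = ln 2 / λ = 0.6931 / 0.03968 ≈ 17.47 years

t_½ ≈ 17.5 years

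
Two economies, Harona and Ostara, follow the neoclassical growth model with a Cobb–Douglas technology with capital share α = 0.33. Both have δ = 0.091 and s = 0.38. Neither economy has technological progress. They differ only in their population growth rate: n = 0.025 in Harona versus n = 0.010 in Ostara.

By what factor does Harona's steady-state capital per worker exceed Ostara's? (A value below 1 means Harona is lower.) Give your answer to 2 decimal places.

Steady-state k* = [s/(n + δ)]^(1/(1−α)), so the ratio is [ (s_H/(n + δ)_H) / (s_O/(n + δ)_O) ]^1.4925.
s_H/(n + δ)_H = 0.38/0.116 = 3.2759; s_O/(n + δ)_O = 0.38/0.101 = 3.7624.
Ratio = (3.2759/3.7624)^1.4925 = 0.8707^1.4925 ≈ 0.8133

ratio ≈ 0.81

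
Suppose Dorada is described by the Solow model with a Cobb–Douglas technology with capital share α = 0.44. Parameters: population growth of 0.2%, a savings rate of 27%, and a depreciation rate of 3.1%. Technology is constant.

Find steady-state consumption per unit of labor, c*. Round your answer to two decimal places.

At the steady state, Δk = 0, so s·k^α = (n + δ)·k.
Dividing both sides by k: k^(1−α) = s / (n + δ).
k^0.56 = 0.27 / (0.002 + 0.031) = 0.27 / 0.033 = 8.1818
k* = 8.1818^(1/0.56) ≈ 42.6665
y* = (k*)^α = 42.6665^0.44 ≈ 5.2148
c* = (1 − s)·y* = (1 − 0.27) × 5.2148 ≈ 3.8068

c* = 3.81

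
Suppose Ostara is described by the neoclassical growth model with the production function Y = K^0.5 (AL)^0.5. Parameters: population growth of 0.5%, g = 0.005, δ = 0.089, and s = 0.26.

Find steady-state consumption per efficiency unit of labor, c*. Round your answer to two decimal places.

Steady state requires s·f(k) = (n + g + δ)·k, i.e. s·k^α = (n + g + δ)·k.
Rearranging, k^(1−α) = s / (n + g + δ).
k^0.5 = 0.26 / (0.005 + 0.005 + 0.089) = 0.26 / 0.099 = 2.6263
k* = 2.6263^(1/0.5) ≈ 6.8975
y* = (k*)^α = 6.8975^0.5 ≈ 2.6263
c* = (1 − s)·y* = (1 − 0.26) × 2.6263 ≈ 1.9435

c* ≈ 1.94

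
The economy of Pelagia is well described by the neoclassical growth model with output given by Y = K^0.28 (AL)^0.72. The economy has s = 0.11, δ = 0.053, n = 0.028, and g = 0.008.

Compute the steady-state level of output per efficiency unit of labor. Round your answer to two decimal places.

Steady state requires s·f(k) = (n + g + δ)·k, i.e. s·k^α = (n + g + δ)·k.
Rearranging, k^(1−α) = s / (n + g + δ).
k^0.72 = 0.11 / (0.028 + 0.008 + 0.053) = 0.11 / 0.089 = 1.2360
k* = 1.2360^(1/0.72) ≈ 1.3422
y* = (k*)^α = 1.3422^0.28 ≈ 1.0859

y* ≈ 1.09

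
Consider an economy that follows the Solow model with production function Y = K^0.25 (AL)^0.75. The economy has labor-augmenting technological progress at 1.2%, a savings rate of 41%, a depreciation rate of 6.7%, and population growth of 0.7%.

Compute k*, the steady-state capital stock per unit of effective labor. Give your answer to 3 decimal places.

k* ≈ 8.024

In steady state, investment equals break-even investment: s·k^α = (n + g + δ)·k.
Rearranging, k^(1−α) = s / (n + g + δ).
k^0.75 = 0.41 / (0.007 + 0.012 + 0.067) = 0.41 / 0.086 = 4.7674
k* = 4.7674^(1/0.75) ≈ 8.0237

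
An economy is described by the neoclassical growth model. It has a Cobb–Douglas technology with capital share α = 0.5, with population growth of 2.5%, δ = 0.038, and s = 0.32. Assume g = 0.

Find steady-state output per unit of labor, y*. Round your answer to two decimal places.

In steady state, investment equals break-even investment: s·k^α = (n + δ)·k.
Rearranging, k^(1−α) = s / (n + δ).
k^0.5 = 0.32 / (0.025 + 0.038) = 0.32 / 0.063 = 5.0794
k* = 5.0794^(1/0.5) ≈ 25.8003
y* = (k*)^α = 25.8003^0.5 ≈ 5.0794

y* = 5.08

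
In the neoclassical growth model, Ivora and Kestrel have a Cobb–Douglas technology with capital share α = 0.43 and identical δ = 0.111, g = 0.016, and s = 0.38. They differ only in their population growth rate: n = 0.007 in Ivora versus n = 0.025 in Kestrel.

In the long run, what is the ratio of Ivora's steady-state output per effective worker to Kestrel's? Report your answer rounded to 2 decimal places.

Steady-state y* = [s/(n + g + δ)]^(α/(1−α)), so the ratio is [ (s_I/(n + g + δ)_I) / (s_K/(n + g + δ)_K) ]^0.7544.
s_I/(n + g + δ)_I = 0.38/0.134 = 2.8358; s_K/(n + g + δ)_K = 0.38/0.152 = 2.5000.
Ratio = (2.8358/2.5000)^0.7544 = 1.1343^0.7544 ≈ 1.0997

ratio ≈ 1.10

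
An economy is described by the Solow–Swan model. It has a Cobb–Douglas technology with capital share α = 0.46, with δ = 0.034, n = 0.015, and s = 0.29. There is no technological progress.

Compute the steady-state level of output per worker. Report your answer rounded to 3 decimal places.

y* = 4.548

Steady state requires s·f(k) = (n + δ)·k, i.e. s·k^α = (n + δ)·k.
Dividing both sides by k: k^(1−α) = s / (n + δ).
k^0.54 = 0.29 / (0.015 + 0.034) = 0.29 / 0.049 = 5.9184
k* = 5.9184^(1/0.54) ≈ 26.9158
y* = (k*)^α = 26.9158^0.46 ≈ 4.5478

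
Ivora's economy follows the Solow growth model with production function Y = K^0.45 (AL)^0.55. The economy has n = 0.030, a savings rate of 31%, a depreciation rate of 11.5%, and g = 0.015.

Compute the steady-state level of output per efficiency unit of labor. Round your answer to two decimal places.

In steady state, investment equals break-even investment: s·k^α = (n + g + δ)·k.
Rearranging, k^(1−α) = s / (n + g + δ).
k^0.55 = 0.31 / (0.030 + 0.015 + 0.115) = 0.31 / 0.160 = 1.9375
k* = 1.9375^(1/0.55) ≈ 3.3286
y* = (k*)^α = 3.3286^0.45 ≈ 1.7180

y* = 1.72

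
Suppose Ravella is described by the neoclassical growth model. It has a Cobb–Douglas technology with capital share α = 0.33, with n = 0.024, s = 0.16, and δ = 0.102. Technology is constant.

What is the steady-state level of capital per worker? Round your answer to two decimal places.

k* = 1.43

Steady state requires s·f(k) = (n + δ)·k, i.e. s·k^α = (n + δ)·k.
Dividing both sides by k: k^(1−α) = s / (n + δ).
k^0.67 = 0.16 / (0.024 + 0.102) = 0.16 / 0.126 = 1.2698
k* = 1.2698^(1/0.67) ≈ 1.4283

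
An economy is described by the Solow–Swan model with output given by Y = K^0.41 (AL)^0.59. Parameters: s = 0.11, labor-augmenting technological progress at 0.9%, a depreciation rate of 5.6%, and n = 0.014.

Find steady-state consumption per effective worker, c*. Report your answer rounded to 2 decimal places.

c* = 1.12

Steady state requires s·f(k) = (n + g + δ)·k, i.e. s·k^α = (n + g + δ)·k.
Dividing both sides by k: k^(1−α) = s / (n + g + δ).
k^0.59 = 0.11 / (0.014 + 0.009 + 0.056) = 0.11 / 0.079 = 1.3924
k* = 1.3924^(1/0.59) ≈ 1.7525
y* = (k*)^α = 1.7525^0.41 ≈ 1.2586
c* = (1 − s)·y* = (1 − 0.11) × 1.2586 ≈ 1.1202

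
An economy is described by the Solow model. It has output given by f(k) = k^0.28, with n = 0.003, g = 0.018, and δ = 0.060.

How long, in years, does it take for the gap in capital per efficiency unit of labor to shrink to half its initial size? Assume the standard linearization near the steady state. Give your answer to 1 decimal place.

t_½ ≈ 11.9 years

Near the steady state the convergence rate is λ = (1 − α)(n + g + δ).
λ = (1 − 0.28) × 0.081 = 0.72 × 0.081 = 0.05832
Half-life = ln 2 / λ = 0.6931 / 0.05832 ≈ 11.88 years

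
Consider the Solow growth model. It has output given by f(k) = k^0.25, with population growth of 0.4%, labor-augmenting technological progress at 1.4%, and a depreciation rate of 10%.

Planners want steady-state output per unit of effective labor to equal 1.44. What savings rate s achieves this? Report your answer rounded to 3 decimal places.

s ≈ 0.352

At the steady state, Δk = 0, so s·k^α = (n + g + δ)·k.
Since y* = [s/(n + g + δ)]^(α/(1−α)), we have s/(n + g + δ) = (y*)^((1−α)/α) = 1.44^3 = 2.9860.
Therefore s = 2.9860 × (n + g + δ) = 2.9860 × 0.118 = 0.3523.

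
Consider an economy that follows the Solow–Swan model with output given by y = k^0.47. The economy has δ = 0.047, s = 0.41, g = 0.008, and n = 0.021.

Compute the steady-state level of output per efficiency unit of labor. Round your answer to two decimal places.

In steady state, investment equals break-even investment: s·k^α = (n + g + δ)·k.
Rearranging, k^(1−α) = s / (n + g + δ).
k^0.53 = 0.41 / (0.021 + 0.008 + 0.047) = 0.41 / 0.076 = 5.3947
k* = 5.3947^(1/0.53) ≈ 24.0475
y* = (k*)^α = 24.0475^0.47 ≈ 4.4576

y* = 4.46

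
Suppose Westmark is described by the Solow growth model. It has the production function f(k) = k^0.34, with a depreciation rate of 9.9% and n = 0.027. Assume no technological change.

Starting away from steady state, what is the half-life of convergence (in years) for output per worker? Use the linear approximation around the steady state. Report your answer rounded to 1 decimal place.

about 8.3 years

Near the steady state the convergence rate is λ = (1 − α)(n + δ).
λ = (1 − 0.34) × 0.126 = 0.66 × 0.126 = 0.08316
Half-life = ln 2 / λ = 0.6931 / 0.08316 ≈ 8.33 years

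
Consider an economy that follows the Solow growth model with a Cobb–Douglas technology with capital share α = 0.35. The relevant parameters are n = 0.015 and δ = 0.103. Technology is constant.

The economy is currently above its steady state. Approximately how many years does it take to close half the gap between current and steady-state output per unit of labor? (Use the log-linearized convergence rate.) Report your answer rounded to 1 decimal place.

Near the steady state the convergence rate is λ = (1 − α)(n + δ).
λ = (1 − 0.35) × 0.118 = 0.65 × 0.118 = 0.0767
Half-life = ln 2 / λ = 0.6931 / 0.0767 ≈ 9.04 years

half-life ≈ 9.0 years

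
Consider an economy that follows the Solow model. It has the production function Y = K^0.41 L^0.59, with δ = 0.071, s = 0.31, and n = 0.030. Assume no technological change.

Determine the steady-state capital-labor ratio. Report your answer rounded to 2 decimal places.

In steady state, investment equals break-even investment: s·k^α = (n + δ)·k.
Rearranging, k^(1−α) = s / (n + δ).
k^0.59 = 0.31 / (0.030 + 0.071) = 0.31 / 0.101 = 3.0693
k* = 3.0693^(1/0.59) ≈ 6.6910

k* = 6.69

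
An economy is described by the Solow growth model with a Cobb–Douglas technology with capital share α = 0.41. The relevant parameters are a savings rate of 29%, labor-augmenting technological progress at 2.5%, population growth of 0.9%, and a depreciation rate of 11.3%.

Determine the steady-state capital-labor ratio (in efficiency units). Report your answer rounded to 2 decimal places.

k* ≈ 3.16

Steady state requires s·f(k) = (n + g + δ)·k, i.e. s·k^α = (n + g + δ)·k.
Rearranging, k^(1−α) = s / (n + g + δ).
k^0.59 = 0.29 / (0.009 + 0.025 + 0.113) = 0.29 / 0.147 = 1.9728
k* = 1.9728^(1/0.59) ≈ 3.1633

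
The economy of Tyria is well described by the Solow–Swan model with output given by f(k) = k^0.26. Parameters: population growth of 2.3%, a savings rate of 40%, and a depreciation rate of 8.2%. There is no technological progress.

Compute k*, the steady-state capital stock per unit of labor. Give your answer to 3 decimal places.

In steady state, investment equals break-even investment: s·k^α = (n + δ)·k.
Dividing both sides by k: k^(1−α) = s / (n + δ).
k^0.74 = 0.40 / (0.023 + 0.082) = 0.40 / 0.105 = 3.8095
k* = 3.8095^(1/0.74) ≈ 6.0948

k* ≈ 6.095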